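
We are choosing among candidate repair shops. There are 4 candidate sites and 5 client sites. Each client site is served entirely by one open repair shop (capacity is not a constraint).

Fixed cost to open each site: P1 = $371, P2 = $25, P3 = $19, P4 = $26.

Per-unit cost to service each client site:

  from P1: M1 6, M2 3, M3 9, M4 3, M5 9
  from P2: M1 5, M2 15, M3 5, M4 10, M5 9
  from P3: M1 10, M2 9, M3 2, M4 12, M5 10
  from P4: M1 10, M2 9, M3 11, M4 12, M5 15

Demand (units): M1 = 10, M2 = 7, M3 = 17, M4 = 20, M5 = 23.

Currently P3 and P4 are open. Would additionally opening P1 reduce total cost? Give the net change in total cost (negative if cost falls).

Current service cost with {P3, P4}: 667.
Adding P1: each client site re-picks its cheapest; new service cost 382, saving 285.
Extra fixed cost: 371. Net change = 371 − 285 = 86.
(Totals: 712 → 798.)

No — net change +86 (cost rises by 86).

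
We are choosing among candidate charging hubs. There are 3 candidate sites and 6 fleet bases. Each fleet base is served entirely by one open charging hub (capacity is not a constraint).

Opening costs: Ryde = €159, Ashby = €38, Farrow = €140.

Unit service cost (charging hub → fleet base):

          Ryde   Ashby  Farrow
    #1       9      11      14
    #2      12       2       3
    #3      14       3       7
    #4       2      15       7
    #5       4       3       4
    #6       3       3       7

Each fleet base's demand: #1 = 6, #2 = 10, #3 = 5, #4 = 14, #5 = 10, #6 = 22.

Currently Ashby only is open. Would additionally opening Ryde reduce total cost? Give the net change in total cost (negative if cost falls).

Current service cost with {Ashby}: 407.
Adding Ryde: each fleet base re-picks its cheapest; new service cost 213, saving 194.
Extra fixed cost: 159. Net change = 159 − 194 = -35.
(Totals: 445 → 410.)

Yes — net change −35 (cost falls by 35).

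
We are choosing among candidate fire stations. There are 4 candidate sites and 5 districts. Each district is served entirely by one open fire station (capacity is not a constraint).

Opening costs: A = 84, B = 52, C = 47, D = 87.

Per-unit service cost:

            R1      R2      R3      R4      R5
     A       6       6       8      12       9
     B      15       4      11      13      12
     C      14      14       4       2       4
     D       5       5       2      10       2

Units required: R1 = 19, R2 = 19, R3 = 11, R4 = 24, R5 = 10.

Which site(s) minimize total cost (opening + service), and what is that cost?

For any fixed open set, each district goes to its cheapest open site; total = fixed + service.
{C, D}: R1→D 5·19=95, R2→D 5·19=95, R3→D 2·11=22, R4→C 2·24=48, R5→D 2·10=20. Service 280; fixed 134; total 414.
{B, C, D}: service 261 + fixed 186 = 447
{A, C}: service 360 + fixed 131 = 491
{A, B, C, D}: R1→D 5·19=95, R2→B 4·19=76, R3→D 2·11=22, R4→C 2·24=48, R5→D 2·10=20. Service 261; fixed 270; total 531.
No other subset beats 414.

Open C and D; minimum total cost 414.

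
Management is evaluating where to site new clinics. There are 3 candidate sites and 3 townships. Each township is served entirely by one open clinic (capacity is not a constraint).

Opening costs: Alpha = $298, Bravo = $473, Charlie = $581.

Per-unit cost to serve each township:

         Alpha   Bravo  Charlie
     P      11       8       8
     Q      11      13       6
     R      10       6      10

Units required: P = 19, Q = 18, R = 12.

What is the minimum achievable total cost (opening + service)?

Minimum total cost: 825

For any fixed open set, each township goes to its cheapest open site; total = fixed + service.
{Alpha}: P→Alpha 11·19=209, Q→Alpha 11·18=198, R→Alpha 10·12=120. Service 527; fixed 298; total 825.
{Bravo}: service 458 + fixed 473 = 931
{Charlie}: P→Charlie 8·19=152, Q→Charlie 6·18=108, R→Charlie 10·12=120. Service 380; fixed 581; total 961.
{Alpha, Bravo, Charlie}: P→Bravo 8·19=152, Q→Charlie 6·18=108, R→Bravo 6·12=72. Service 332; fixed 1352; total 1684.
(All 7 nonempty subsets were checked; Alpha only is lowest.)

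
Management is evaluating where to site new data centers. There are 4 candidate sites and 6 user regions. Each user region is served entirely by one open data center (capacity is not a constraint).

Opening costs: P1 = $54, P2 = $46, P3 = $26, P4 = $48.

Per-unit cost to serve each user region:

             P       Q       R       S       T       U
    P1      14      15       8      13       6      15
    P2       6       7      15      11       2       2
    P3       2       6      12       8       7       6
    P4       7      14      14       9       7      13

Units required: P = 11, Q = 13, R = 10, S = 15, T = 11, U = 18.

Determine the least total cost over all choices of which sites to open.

For any fixed open set, each user region goes to its cheapest open site; total = fixed + service.
{P2, P3}: P→P3 2·11=22, Q→P3 6·13=78, R→P3 12·10=120, S→P3 8·15=120, T→P2 2·11=22, U→P2 2·18=36. Service 398; fixed 72; total 470.
{P1, P2, P3}: service 358 + fixed 126 = 484
{P2, P3, P4}: service 398 + fixed 120 = 518
{P1, P2, P3, P4}: service 358 + fixed 174 = 532
No other subset beats 470.

Minimum total cost: 470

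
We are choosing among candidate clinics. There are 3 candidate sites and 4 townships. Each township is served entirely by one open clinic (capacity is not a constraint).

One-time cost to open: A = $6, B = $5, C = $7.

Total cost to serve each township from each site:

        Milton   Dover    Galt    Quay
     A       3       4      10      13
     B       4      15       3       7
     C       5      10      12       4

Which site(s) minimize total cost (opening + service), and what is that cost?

For any fixed open set, each township goes to its cheapest open site; total = fixed + service.
{A, B}: Milton→A 3, Dover→A 4, Galt→B 3, Quay→B 7. Service 17; fixed 11; total 28.
{A, B, C}: Milton→A 3, Dover→A 4, Galt→B 3, Quay→C 4. Service 14; fixed 18; total 32.
{B, C}: service 21 + fixed 12 = 33
{B}: Milton→B 4, Dover→B 15, Galt→B 3, Quay→B 7. Service 29; fixed 5; total 34.
No other subset beats 28.

Open A and B; minimum total cost 28.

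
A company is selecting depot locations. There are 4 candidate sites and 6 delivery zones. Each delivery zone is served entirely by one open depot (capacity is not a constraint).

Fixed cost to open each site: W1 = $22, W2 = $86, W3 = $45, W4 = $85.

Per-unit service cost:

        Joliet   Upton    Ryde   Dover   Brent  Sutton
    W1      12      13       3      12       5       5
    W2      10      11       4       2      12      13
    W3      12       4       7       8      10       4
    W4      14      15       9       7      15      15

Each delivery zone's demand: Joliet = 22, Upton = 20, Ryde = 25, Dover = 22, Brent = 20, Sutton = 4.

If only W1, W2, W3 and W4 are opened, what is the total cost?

Each delivery zone is assigned to its cheapest site among the open ones.
{W1, W2, W3, W4}: Joliet→W2 10·22=220, Upton→W3 4·20=80, Ryde→W1 3·25=75, Dover→W2 2·22=44, Brent→W1 5·20=100, Sutton→W3 4·4=16. Service 535; fixed 238; total 773.

Total cost: 773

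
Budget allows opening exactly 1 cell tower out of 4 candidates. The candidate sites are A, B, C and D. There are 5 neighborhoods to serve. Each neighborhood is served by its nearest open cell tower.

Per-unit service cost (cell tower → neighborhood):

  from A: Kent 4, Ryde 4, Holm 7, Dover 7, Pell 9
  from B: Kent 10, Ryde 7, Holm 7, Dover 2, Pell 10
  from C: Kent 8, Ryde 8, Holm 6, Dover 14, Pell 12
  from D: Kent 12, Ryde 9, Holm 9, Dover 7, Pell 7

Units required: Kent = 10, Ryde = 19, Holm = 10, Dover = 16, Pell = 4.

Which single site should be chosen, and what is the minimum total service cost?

Choose A only; total service cost 334.

With exactly 1 open, each neighborhood uses its cheapest among the chosen.
{A}: Kent→A 4·10=40, Ryde→A 4·19=76, Holm→A 7·10=70, Dover→A 7·16=112, Pell→A 9·4=36. Service cost 334.
{B}: service cost 375
{D}: service cost 521
Among all 4 size-1 choices, {A} is lowest.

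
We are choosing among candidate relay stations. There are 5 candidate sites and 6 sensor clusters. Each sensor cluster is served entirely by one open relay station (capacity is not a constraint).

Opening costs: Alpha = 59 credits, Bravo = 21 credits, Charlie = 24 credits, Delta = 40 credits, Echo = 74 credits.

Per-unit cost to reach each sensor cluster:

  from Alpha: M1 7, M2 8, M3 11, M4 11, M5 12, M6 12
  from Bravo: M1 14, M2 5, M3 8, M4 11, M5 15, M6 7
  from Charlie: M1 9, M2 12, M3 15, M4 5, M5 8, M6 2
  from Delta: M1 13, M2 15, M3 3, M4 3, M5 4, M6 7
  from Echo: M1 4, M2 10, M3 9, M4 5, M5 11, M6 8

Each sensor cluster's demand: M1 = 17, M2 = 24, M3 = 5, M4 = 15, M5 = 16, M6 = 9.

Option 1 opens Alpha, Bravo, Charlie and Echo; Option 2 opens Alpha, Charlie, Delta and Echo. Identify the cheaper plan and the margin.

Option 2 is cheaper by 28.

Option 1: {Alpha, Bravo, Charlie, Echo}: M1→Echo 4·17=68, M2→Bravo 5·24=120, M3→Bravo 8·5=40, M4→Charlie 5·15=75, M5→Charlie 8·16=128, M6→Charlie 2·9=18. Service 449; fixed 178; total 627.
Option 2: {Alpha, Charlie, Delta, Echo}: M1→Echo 4·17=68, M2→Alpha 8·24=192, M3→Delta 3·5=15, M4→Delta 3·15=45, M5→Delta 4·16=64, M6→Charlie 2·9=18. Service 402; fixed 197; total 599.
Difference: |627 − 599| = 28.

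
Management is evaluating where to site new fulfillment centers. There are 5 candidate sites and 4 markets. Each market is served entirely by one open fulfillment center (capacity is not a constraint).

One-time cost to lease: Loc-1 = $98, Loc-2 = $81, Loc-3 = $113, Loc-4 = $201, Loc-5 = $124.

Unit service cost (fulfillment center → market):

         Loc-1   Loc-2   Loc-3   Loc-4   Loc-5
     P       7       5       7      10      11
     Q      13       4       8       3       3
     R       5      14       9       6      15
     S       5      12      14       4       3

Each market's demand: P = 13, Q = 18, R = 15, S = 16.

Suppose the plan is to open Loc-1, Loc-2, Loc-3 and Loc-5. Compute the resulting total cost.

Each market is assigned to its cheapest site among the open ones.
{Loc-1, Loc-2, Loc-3, Loc-5}: P→Loc-2 5·13=65, Q→Loc-5 3·18=54, R→Loc-1 5·15=75, S→Loc-5 3·16=48. Service 242; fixed 416; total 658.

Total cost: 658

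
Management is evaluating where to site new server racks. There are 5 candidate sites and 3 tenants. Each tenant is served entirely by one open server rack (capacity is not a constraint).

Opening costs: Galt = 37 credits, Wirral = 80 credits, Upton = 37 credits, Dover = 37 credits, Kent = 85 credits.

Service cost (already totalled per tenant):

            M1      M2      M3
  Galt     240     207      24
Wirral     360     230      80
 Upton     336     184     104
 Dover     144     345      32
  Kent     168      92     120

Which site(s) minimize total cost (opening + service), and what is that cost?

For any fixed open set, each tenant goes to its cheapest open site; total = fixed + service.
{Dover, Kent}: M1→Dover 144, M2→Kent 92, M3→Dover 32. Service 268; fixed 122; total 390.
{Galt, Kent}: service 284 + fixed 122 = 406
{Galt, Dover, Kent}: M1→Dover 144, M2→Kent 92, M3→Galt 24. Service 260; fixed 159; total 419.
{Galt, Wirral, Upton, Dover, Kent}: service 260 + fixed 276 = 536
No other subset beats 390.

Open Dover and Kent; minimum total cost 390.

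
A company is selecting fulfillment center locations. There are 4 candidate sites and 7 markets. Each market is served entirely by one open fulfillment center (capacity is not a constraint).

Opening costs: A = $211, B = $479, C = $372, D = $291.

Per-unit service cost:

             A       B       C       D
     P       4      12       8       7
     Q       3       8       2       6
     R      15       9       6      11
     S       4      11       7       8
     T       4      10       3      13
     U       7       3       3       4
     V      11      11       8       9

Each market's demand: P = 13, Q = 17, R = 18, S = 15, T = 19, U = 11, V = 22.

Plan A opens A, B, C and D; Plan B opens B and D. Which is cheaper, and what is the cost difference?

Plan A: {A, B, C, D}: P→A 4·13=52, Q→C 2·17=34, R→C 6·18=108, S→A 4·15=60, T→C 3·19=57, U→B 3·11=33, V→C 8·22=176. Service 520; fixed 1353; total 1873.
Plan B: {B, D}: P→D 7·13=91, Q→D 6·17=102, R→B 9·18=162, S→D 8·15=120, T→B 10·19=190, U→B 3·11=33, V→D 9·22=198. Service 896; fixed 770; total 1666.
Difference: |1873 − 1666| = 207.

Plan B is cheaper by 207.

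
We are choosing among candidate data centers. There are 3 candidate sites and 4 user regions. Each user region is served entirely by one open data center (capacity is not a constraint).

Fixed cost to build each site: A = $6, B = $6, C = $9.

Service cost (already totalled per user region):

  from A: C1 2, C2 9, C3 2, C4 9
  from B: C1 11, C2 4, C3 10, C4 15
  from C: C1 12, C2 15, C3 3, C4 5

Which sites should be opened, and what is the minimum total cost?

Open A only; minimum total cost 28.

For any fixed open set, each user region goes to its cheapest open site; total = fixed + service.
{A}: C1→A 2, C2→A 9, C3→A 2, C4→A 9. Service 22; fixed 6; total 28.
{A, B}: service 17 + fixed 12 = 29
{A, C}: service 18 + fixed 15 = 33
{A, B, C}: service 13 + fixed 21 = 34
No other subset beats 28.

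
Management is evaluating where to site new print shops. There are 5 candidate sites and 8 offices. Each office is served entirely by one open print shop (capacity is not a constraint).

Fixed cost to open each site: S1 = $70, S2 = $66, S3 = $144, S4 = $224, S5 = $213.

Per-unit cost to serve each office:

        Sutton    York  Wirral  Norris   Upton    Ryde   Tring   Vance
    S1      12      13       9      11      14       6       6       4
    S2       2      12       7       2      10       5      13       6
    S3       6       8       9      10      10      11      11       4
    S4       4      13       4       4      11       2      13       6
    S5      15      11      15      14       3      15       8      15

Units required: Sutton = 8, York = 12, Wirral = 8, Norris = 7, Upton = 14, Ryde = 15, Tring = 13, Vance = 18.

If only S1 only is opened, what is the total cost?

Each office is assigned to its cheapest site among the open ones.
{S1}: Sutton→S1 12·8=96, York→S1 13·12=156, Wirral→S1 9·8=72, Norris→S1 11·7=77, Upton→S1 14·14=196, Ryde→S1 6·15=90, Tring→S1 6·13=78, Vance→S1 4·18=72. Service 837; fixed 70; total 907.

Total cost: 907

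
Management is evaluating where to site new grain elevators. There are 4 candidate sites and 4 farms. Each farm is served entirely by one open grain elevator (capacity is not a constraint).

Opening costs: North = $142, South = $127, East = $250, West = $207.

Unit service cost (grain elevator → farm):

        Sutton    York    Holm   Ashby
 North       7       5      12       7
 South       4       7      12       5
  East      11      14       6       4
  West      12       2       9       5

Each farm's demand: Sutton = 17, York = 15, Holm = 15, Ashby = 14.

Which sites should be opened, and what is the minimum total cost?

Open South only; minimum total cost 550.

For any fixed open set, each farm goes to its cheapest open site; total = fixed + service.
{South}: Sutton→South 4·17=68, York→South 7·15=105, Holm→South 12·15=180, Ashby→South 5·14=70. Service 423; fixed 127; total 550.
{North}: Sutton→North 7·17=119, York→North 5·15=75, Holm→North 12·15=180, Ashby→North 7·14=98. Service 472; fixed 142; total 614.
{South, West}: Sutton→South 4·17=68, York→West 2·15=30, Holm→West 9·15=135, Ashby→South 5·14=70. Service 303; fixed 334; total 637.
{North, South, East, West}: service 244 + fixed 726 = 970
(All 15 nonempty subsets were checked; South only is lowest.)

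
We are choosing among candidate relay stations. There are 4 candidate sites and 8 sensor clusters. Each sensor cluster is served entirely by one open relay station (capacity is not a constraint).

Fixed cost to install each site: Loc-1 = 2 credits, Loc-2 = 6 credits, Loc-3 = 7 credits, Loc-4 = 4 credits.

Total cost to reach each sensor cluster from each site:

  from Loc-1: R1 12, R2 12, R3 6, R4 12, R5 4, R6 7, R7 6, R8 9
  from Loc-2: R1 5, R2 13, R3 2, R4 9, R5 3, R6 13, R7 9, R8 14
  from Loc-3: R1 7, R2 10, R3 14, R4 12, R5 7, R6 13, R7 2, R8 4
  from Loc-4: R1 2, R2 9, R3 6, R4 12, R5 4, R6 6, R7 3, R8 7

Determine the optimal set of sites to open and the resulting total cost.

For any fixed open set, each sensor cluster goes to its cheapest open site; total = fixed + service.
{Loc-2, Loc-4}: R1→Loc-4 2, R2→Loc-4 9, R3→Loc-2 2, R4→Loc-2 9, R5→Loc-2 3, R6→Loc-4 6, R7→Loc-4 3, R8→Loc-4 7. Service 41; fixed 10; total 51.
{Loc-1, Loc-2, Loc-4}: service 41 + fixed 12 = 53
{Loc-4}: R1→Loc-4 2, R2→Loc-4 9, R3→Loc-4 6, R4→Loc-4 12, R5→Loc-4 4, R6→Loc-4 6, R7→Loc-4 3, R8→Loc-4 7. Service 49; fixed 4; total 53.
{Loc-1, Loc-2, Loc-3, Loc-4}: service 37 + fixed 19 = 56
(All 15 nonempty subsets were checked; Loc-2 and Loc-4 is lowest.)

Open Loc-2 and Loc-4; minimum total cost 51.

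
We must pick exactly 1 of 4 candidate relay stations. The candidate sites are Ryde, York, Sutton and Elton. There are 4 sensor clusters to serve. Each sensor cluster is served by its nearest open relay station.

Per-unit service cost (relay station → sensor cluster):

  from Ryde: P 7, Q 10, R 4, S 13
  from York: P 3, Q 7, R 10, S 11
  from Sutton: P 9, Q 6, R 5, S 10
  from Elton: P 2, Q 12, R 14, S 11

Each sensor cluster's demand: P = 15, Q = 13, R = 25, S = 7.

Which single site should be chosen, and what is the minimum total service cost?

Choose Sutton only; total service cost 408.

With exactly 1 open, each sensor cluster uses its cheapest among the chosen.
{Sutton}: P→Sutton 9·15=135, Q→Sutton 6·13=78, R→Sutton 5·25=125, S→Sutton 10·7=70. Service cost 408.
{Ryde}: service cost 426
{York}: service cost 463
Among all 4 size-1 choices, {Sutton} is lowest.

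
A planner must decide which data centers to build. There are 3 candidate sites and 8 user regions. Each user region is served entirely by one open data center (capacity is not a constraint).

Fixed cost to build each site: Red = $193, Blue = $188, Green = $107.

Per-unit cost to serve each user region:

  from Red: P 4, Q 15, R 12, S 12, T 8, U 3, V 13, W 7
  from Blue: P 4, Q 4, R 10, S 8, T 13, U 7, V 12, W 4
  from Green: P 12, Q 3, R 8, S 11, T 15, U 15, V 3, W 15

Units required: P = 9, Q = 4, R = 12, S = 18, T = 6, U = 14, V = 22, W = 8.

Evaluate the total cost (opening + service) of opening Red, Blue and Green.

Each user region is assigned to its cheapest site among the open ones.
{Red, Blue, Green}: P→Red 4·9=36, Q→Green 3·4=12, R→Green 8·12=96, S→Blue 8·18=144, T→Red 8·6=48, U→Red 3·14=42, V→Green 3·22=66, W→Blue 4·8=32. Service 476; fixed 488; total 964.

Total cost: 964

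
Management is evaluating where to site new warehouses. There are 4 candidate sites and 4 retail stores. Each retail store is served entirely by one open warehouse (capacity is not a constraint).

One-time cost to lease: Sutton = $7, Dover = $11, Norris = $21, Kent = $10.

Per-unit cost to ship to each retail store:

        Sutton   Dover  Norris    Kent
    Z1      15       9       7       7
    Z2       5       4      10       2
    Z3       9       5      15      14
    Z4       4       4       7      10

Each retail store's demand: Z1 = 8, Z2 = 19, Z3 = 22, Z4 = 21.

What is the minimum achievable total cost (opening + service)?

For any fixed open set, each retail store goes to its cheapest open site; total = fixed + service.
{Dover, Kent}: Z1→Kent 7·8=56, Z2→Kent 2·19=38, Z3→Dover 5·22=110, Z4→Dover 4·21=84. Service 288; fixed 21; total 309.
{Sutton, Dover, Kent}: service 288 + fixed 28 = 316
{Dover, Norris, Kent}: service 288 + fixed 42 = 330
{Sutton, Dover, Norris, Kent}: service 288 + fixed 49 = 337
No other subset beats 309.

Minimum total cost: 309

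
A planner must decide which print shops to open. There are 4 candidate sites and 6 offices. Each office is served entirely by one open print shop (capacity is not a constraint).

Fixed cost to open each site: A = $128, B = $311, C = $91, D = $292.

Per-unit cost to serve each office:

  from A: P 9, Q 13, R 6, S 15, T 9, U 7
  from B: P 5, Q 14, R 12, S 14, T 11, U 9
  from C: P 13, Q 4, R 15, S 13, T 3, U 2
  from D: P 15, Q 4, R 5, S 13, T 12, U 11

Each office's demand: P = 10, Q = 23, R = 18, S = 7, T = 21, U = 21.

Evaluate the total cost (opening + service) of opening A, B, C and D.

Total cost: 1250

Each office is assigned to its cheapest site among the open ones.
{A, B, C, D}: P→B 5·10=50, Q→C 4·23=92, R→D 5·18=90, S→C 13·7=91, T→C 3·21=63, U→C 2·21=42. Service 428; fixed 822; total 1250.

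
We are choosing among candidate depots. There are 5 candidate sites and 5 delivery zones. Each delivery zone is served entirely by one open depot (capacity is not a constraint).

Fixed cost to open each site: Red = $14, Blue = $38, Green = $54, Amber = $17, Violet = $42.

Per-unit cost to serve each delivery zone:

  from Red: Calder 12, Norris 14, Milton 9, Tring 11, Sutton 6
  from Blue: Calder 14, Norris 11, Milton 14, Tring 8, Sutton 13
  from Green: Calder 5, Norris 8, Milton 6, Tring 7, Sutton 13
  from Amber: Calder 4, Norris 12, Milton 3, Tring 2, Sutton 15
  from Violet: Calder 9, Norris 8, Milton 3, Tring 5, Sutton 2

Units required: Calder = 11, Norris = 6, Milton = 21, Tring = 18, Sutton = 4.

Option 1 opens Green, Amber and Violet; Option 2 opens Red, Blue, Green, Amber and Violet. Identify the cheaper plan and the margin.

Option 1: {Green, Amber, Violet}: Calder→Amber 4·11=44, Norris→Green 8·6=48, Milton→Amber 3·21=63, Tring→Amber 2·18=36, Sutton→Violet 2·4=8. Service 199; fixed 113; total 312.
Option 2: {Red, Blue, Green, Amber, Violet}: Calder→Amber 4·11=44, Norris→Green 8·6=48, Milton→Amber 3·21=63, Tring→Amber 2·18=36, Sutton→Violet 2·4=8. Service 199; fixed 165; total 364.
Difference: |312 − 364| = 52.

Option 1 is cheaper by 52.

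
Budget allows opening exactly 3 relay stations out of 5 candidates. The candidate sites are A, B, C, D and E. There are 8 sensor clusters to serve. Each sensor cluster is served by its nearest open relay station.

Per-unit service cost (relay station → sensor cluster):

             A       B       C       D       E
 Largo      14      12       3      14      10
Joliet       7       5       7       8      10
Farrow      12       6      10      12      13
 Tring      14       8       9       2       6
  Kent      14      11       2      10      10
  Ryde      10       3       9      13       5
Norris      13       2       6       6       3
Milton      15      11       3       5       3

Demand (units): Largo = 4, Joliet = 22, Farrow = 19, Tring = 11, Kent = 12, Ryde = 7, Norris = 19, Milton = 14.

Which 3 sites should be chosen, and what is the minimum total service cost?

With exactly 3 open, each sensor cluster uses its cheapest among the chosen.
{B, C, D}: Largo→C 3·4=12, Joliet→B 5·22=110, Farrow→B 6·19=114, Tring→D 2·11=22, Kent→C 2·12=24, Ryde→B 3·7=21, Norris→B 2·19=38, Milton→C 3·14=42. Service cost 383.
{B, C, E}: service cost 427
{A, B, C}: service cost 449
Among all 10 size-3 choices, {B, C, D} is lowest.

Choose B, C and D; total service cost 383.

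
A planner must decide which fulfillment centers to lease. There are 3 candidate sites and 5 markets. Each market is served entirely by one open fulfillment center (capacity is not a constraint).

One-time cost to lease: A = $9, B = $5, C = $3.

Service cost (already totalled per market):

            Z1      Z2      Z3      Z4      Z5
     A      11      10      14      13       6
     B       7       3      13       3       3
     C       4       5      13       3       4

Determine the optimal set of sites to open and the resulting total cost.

Open C only; minimum total cost 32.

For any fixed open set, each market goes to its cheapest open site; total = fixed + service.
{C}: Z1→C 4, Z2→C 5, Z3→C 13, Z4→C 3, Z5→C 4. Service 29; fixed 3; total 32.
{B}: service 29 + fixed 5 = 34
{B, C}: Z1→C 4, Z2→B 3, Z3→B 13, Z4→B 3, Z5→B 3. Service 26; fixed 8; total 34.
{A, B, C}: Z1→C 4, Z2→B 3, Z3→B 13, Z4→B 3, Z5→B 3. Service 26; fixed 17; total 43.
(All 7 nonempty subsets were checked; C only is lowest.)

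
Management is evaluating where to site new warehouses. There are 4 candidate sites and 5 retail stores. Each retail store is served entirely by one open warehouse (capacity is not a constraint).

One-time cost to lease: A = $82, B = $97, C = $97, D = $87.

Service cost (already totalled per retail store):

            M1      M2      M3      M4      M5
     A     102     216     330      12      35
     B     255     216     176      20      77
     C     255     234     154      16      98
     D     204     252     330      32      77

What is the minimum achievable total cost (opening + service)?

For any fixed open set, each retail store goes to its cheapest open site; total = fixed + service.
{A, C}: M1→A 102, M2→A 216, M3→C 154, M4→A 12, M5→A 35. Service 519; fixed 179; total 698.
{A, B}: service 541 + fixed 179 = 720
{A}: M1→A 102, M2→A 216, M3→A 330, M4→A 12, M5→A 35. Service 695; fixed 82; total 777.
{A, B, C, D}: service 519 + fixed 363 = 882
No other subset beats 698.

Minimum total cost: 698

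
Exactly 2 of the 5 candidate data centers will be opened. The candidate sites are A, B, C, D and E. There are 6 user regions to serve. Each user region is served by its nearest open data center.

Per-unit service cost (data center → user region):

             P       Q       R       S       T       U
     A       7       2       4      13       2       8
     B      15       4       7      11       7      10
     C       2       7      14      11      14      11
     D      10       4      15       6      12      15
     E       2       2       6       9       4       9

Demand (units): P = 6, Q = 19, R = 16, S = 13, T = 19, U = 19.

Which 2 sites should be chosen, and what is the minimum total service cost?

With exactly 2 open, each user region uses its cheapest among the chosen.
{A, D}: P→A 7·6=42, Q→A 2·19=38, R→A 4·16=64, S→D 6·13=78, T→A 2·19=38, U→A 8·19=152. Service cost 412.
{A, E}: service cost 421
{A, C}: service cost 447
Among all 10 size-2 choices, {A, D} is lowest.

Choose A and D; total service cost 412.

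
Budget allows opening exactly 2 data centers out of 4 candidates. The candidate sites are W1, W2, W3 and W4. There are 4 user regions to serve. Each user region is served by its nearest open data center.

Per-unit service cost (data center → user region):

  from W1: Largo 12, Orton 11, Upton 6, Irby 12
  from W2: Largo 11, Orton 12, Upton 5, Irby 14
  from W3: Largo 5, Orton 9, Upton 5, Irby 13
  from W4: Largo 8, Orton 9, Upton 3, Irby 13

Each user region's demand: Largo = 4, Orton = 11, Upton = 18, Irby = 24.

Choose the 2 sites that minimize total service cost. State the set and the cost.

With exactly 2 open, each user region uses its cheapest among the chosen.
{W1, W4}: Largo→W4 8·4=32, Orton→W4 9·11=99, Upton→W4 3·18=54, Irby→W1 12·24=288. Service cost 473.
{W3, W4}: service cost 485
{W1, W3}: service cost 497
Among all 6 size-2 choices, {W1, W4} is lowest.

Choose W1 and W4; total service cost 473.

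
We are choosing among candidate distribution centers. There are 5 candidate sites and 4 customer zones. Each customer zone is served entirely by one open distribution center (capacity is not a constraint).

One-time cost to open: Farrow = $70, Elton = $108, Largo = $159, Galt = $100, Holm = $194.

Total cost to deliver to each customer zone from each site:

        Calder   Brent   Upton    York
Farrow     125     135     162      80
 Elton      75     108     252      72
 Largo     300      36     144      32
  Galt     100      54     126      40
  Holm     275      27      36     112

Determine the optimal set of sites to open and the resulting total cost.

Open Galt only; minimum total cost 420.

For any fixed open set, each customer zone goes to its cheapest open site; total = fixed + service.
{Galt}: Calder→Galt 100, Brent→Galt 54, Upton→Galt 126, York→Galt 40. Service 320; fixed 100; total 420.
{Farrow, Galt}: Calder→Galt 100, Brent→Galt 54, Upton→Galt 126, York→Galt 40. Service 320; fixed 170; total 490.
{Galt, Holm}: Calder→Galt 100, Brent→Holm 27, Upton→Holm 36, York→Galt 40. Service 203; fixed 294; total 497.
{Farrow, Elton, Largo, Galt, Holm}: service 170 + fixed 631 = 801
No other subset beats 420.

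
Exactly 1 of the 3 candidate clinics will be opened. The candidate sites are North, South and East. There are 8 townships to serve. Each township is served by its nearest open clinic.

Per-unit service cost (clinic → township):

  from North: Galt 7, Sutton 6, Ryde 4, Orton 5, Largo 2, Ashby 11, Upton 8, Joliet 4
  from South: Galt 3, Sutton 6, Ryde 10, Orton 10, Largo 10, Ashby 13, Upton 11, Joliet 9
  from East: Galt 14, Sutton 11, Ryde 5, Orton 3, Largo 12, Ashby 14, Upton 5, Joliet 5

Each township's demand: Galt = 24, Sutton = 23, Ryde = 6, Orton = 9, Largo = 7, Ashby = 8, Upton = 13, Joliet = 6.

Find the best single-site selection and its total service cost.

With exactly 1 open, each township uses its cheapest among the chosen.
{North}: Galt→North 7·24=168, Sutton→North 6·23=138, Ryde→North 4·6=24, Orton→North 5·9=45, Largo→North 2·7=14, Ashby→North 11·8=88, Upton→North 8·13=104, Joliet→North 4·6=24. Service cost 605.
{South}: service cost 731
{East}: service cost 937
Among all 3 size-1 choices, {North} is lowest.

Choose North only; total service cost 605.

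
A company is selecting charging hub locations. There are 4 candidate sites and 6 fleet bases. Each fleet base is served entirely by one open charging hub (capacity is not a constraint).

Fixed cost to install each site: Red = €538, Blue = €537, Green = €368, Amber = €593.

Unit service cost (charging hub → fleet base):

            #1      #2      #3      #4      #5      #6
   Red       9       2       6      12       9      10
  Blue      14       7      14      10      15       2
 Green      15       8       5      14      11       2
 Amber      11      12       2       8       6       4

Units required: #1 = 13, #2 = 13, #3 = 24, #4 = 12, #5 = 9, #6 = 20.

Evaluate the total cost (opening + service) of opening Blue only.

Total cost: 1441

Each fleet base is assigned to its cheapest site among the open ones.
{Blue}: #1→Blue 14·13=182, #2→Blue 7·13=91, #3→Blue 14·24=336, #4→Blue 10·12=120, #5→Blue 15·9=135, #6→Blue 2·20=40. Service 904; fixed 537; total 1441.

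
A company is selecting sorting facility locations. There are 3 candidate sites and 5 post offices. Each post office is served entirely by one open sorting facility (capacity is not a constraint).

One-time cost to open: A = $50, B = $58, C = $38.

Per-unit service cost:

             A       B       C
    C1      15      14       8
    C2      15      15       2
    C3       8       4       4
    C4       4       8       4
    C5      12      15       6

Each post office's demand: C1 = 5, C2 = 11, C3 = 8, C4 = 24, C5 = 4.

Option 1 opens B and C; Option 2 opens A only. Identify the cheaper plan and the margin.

Option 1: {B, C}: C1→C 8·5=40, C2→C 2·11=22, C3→B 4·8=32, C4→C 4·24=96, C5→C 6·4=24. Service 214; fixed 96; total 310.
Option 2: {A}: C1→A 15·5=75, C2→A 15·11=165, C3→A 8·8=64, C4→A 4·24=96, C5→A 12·4=48. Service 448; fixed 50; total 498.
Difference: |310 − 498| = 188.

Option 1 is cheaper by 188.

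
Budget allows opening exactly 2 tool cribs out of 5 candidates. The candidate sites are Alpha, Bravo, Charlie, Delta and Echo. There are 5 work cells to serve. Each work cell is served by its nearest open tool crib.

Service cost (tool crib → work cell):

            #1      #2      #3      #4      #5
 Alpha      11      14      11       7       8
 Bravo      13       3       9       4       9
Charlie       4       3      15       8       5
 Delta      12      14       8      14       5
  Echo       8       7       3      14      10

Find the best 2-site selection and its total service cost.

With exactly 2 open, each work cell uses its cheapest among the chosen.
{Charlie, Echo}: #1→Charlie 4, #2→Charlie 3, #3→Echo 3, #4→Charlie 8, #5→Charlie 5. Service cost 23.
{Bravo, Charlie}: service cost 25
{Bravo, Echo}: service cost 27
Among all 10 size-2 choices, {Charlie, Echo} is lowest.

Choose Charlie and Echo; total service cost 23.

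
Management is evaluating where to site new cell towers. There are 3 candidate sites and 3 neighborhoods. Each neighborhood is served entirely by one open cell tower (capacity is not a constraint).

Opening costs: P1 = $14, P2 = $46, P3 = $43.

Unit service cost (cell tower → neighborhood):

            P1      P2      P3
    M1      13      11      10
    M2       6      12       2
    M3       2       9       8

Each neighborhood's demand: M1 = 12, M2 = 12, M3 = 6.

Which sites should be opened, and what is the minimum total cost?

Open P1 and P3; minimum total cost 213.

For any fixed open set, each neighborhood goes to its cheapest open site; total = fixed + service.
{P1, P3}: M1→P3 10·12=120, M2→P3 2·12=24, M3→P1 2·6=12. Service 156; fixed 57; total 213.
{P3}: M1→P3 10·12=120, M2→P3 2·12=24, M3→P3 8·6=48. Service 192; fixed 43; total 235.
{P1}: service 240 + fixed 14 = 254
{P1, P2, P3}: service 156 + fixed 103 = 259
No other subset beats 213.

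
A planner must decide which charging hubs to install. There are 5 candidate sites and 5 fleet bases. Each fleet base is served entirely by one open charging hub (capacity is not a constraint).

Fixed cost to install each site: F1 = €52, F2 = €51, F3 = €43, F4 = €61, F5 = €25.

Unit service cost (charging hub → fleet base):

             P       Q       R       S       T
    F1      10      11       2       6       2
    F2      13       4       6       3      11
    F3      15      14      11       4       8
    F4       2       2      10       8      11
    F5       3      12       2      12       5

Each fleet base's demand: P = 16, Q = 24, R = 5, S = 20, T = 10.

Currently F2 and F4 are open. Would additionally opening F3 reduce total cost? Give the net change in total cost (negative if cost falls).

Current service cost with {F2, F4}: 280.
Adding F3: each fleet base re-picks its cheapest; new service cost 250, saving 30.
Extra fixed cost: 43. Net change = 43 − 30 = 13.
(Totals: 392 → 405.)

No — net change +13 (cost rises by 13).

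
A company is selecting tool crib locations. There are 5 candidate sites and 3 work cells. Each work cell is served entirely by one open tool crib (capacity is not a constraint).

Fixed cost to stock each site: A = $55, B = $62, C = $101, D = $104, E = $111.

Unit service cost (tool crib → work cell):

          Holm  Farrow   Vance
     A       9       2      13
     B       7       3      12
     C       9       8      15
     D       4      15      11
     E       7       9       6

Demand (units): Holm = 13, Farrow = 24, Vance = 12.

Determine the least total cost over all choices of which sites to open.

For any fixed open set, each work cell goes to its cheapest open site; total = fixed + service.
{B}: Holm→B 7·13=91, Farrow→B 3·24=72, Vance→B 12·12=144. Service 307; fixed 62; total 369.
{A}: service 321 + fixed 55 = 376
{A, E}: Holm→E 7·13=91, Farrow→A 2·24=48, Vance→E 6·12=72. Service 211; fixed 166; total 377.
{A, B, C, D, E}: Holm→D 4·13=52, Farrow→A 2·24=48, Vance→E 6·12=72. Service 172; fixed 433; total 605.
No other subset beats 369.

Minimum total cost: 369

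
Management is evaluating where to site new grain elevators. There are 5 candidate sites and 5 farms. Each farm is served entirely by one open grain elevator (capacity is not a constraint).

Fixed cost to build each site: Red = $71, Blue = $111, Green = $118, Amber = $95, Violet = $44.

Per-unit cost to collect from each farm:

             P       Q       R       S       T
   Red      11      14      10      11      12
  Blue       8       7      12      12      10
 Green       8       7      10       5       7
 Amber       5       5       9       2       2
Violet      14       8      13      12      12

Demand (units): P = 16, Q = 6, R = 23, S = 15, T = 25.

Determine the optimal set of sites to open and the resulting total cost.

For any fixed open set, each farm goes to its cheapest open site; total = fixed + service.
{Amber}: P→Amber 5·16=80, Q→Amber 5·6=30, R→Amber 9·23=207, S→Amber 2·15=30, T→Amber 2·25=50. Service 397; fixed 95; total 492.
{Amber, Violet}: service 397 + fixed 139 = 536
{Red, Amber}: P→Amber 5·16=80, Q→Amber 5·6=30, R→Amber 9·23=207, S→Amber 2·15=30, T→Amber 2·25=50. Service 397; fixed 166; total 563.
{Red, Blue, Green, Amber, Violet}: service 397 + fixed 439 = 836
No other subset beats 492.

Open Amber only; minimum total cost 492.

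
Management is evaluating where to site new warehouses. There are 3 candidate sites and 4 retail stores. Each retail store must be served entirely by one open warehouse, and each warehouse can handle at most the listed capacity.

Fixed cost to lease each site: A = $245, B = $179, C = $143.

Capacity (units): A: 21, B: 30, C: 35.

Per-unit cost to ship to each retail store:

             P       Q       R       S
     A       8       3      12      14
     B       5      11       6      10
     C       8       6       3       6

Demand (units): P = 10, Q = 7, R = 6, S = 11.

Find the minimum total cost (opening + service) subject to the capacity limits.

Minimum total cost: 349

Open {C}: P→C 8·10=80, Q→C 6·7=42, R→C 3·6=18, S→C 6·11=66.
Loads: C carries 34/35. Service 206; fixed 143; total 349.
Next best feasible plan costs 498.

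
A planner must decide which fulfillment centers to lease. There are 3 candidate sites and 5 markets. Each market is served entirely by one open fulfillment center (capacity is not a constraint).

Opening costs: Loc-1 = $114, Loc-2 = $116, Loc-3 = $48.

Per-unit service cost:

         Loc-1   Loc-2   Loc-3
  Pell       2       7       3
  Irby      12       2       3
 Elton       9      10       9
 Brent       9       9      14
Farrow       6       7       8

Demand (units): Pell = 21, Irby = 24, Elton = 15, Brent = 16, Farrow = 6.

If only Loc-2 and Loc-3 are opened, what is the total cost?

Each market is assigned to its cheapest site among the open ones.
{Loc-2, Loc-3}: Pell→Loc-3 3·21=63, Irby→Loc-2 2·24=48, Elton→Loc-3 9·15=135, Brent→Loc-2 9·16=144, Farrow→Loc-2 7·6=42. Service 432; fixed 164; total 596.

Total cost: 596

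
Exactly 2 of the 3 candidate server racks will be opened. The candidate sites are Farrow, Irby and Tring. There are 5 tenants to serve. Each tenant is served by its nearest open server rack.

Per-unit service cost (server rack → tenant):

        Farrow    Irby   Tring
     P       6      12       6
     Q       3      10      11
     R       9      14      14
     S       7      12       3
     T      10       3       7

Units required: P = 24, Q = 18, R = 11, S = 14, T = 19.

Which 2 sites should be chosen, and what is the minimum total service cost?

With exactly 2 open, each tenant uses its cheapest among the chosen.
{Farrow, Irby}: P→Farrow 6·24=144, Q→Farrow 3·18=54, R→Farrow 9·11=99, S→Farrow 7·14=98, T→Irby 3·19=57. Service cost 452.
{Farrow, Tring}: service cost 472
{Irby, Tring}: service cost 577
Among all 3 size-2 choices, {Farrow, Irby} is lowest.

Choose Farrow and Irby; total service cost 452.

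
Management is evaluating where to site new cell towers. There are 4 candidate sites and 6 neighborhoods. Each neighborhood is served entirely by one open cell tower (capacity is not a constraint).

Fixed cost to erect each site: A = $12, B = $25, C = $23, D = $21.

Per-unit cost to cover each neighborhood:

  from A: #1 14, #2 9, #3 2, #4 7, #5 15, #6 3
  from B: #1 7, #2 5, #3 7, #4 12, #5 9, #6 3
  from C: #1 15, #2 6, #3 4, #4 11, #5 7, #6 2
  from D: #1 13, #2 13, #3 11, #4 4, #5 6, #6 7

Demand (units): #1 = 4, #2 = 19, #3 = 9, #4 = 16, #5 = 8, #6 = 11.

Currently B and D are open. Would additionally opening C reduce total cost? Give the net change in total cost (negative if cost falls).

Current service cost with {B, D}: 331.
Adding C: each neighborhood re-picks its cheapest; new service cost 293, saving 38.
Extra fixed cost: 23. Net change = 23 − 38 = -15.
(Totals: 377 → 362.)

Yes — net change −15 (cost falls by 15).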